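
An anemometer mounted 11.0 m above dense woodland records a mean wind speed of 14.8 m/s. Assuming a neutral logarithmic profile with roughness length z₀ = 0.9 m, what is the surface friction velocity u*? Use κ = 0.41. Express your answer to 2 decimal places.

u* ≈ 2.42 m/s

Log law: V(z) = (u*/κ) · ln(z/z₀) ⇒ u* = κ · V / ln(z/z₀)
u* = 0.41 × 14.8 / ln(11.0/0.9) = 0.41 × 14.8 / 2.5033
   = 6.0680 / 2.5033 = 2.4240 m/s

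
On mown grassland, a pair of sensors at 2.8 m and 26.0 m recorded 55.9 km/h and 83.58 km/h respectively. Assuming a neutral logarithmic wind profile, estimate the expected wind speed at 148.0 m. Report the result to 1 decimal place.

Log law: V ∝ ln(z/z₀). From the pair, with r = V₁/V₂ = 0.66882,
ln z₀ = (ln z₁ − r·ln z₂)/(1 − r) = (1.0296 − 0.66882×3.2581)/0.33118 = -3.4708 → z₀ = 0.03109 m
V₃ = V₁ · ln(z₃/z₀)/ln(z₁/z₀) = 55.9 × 8.4680/4.5004 = 105.1816 km/h

105.2 km/h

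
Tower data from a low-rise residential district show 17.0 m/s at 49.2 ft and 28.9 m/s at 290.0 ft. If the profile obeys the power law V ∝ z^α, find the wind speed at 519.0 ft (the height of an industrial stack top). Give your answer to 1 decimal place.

First find α: α = ln(V₂/V₁)/ln(z₂/z₁) = ln(28.9/17.0)/ln(290.0/49.2) = 0.53063/1.77399 = 0.2991
Extrapolate from 290.0 ft to 519.0 ft: V₃ = 28.9 × (519.0/290.0)^0.2991 = 28.9 × 1.1902 = 34.3958 m/s

34.4 m/s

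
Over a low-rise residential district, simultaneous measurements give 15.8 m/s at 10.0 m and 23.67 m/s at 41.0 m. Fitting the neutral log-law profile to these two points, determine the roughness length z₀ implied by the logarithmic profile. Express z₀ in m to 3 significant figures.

Log law: V(z) ∝ ln(z/z₀). With r = V₁/V₂ = 15.8/23.67 = 0.66751,
r · ln(z₂/z₀) = ln(z₁/z₀) ⇒ ln z₀ = (ln z₁ − r·ln z₂)/(1 − r)
ln z₀ = (2.30259 − 0.66751×3.71357) / 0.33249 = -0.5301
z₀ = exp(-0.5301) = 0.5885 m

z₀ ≈ 0.589 m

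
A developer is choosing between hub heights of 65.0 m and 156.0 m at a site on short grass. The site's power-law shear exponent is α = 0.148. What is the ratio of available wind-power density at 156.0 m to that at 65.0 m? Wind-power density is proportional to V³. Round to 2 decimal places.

Speed ratio: V_B/V_A = (z_B/z_A)^α = (156.0/65.0)^0.148 = (2.4000)^0.148 = 1.13834
Power-density ratio: P_B/P_A = (V_B/V_A)³ = (1.13834)³ = 1.47507

1.48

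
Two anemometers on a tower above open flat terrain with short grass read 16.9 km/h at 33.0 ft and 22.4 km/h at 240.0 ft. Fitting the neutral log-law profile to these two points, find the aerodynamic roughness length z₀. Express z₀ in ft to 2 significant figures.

z₀ ≈ 0.074 ft

Log law: V(z) ∝ ln(z/z₀). With r = V₁/V₂ = 16.9/22.4 = 0.75446,
r · ln(z₂/z₀) = ln(z₁/z₀) ⇒ ln z₀ = (ln z₁ − r·ln z₂)/(1 − r)
ln z₀ = (3.49651 − 0.75446×5.48064) / 0.24554 = -2.6002
z₀ = exp(-2.6002) = 0.07426 ft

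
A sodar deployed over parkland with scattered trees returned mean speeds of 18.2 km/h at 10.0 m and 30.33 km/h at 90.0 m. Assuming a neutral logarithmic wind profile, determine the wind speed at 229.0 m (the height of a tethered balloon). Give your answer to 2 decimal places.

Log law: V ∝ ln(z/z₀). From the pair, with r = V₁/V₂ = 0.60007,
ln z₀ = (ln z₁ − r·ln z₂)/(1 − r) = (2.3026 − 0.60007×4.4998)/0.39993 = -0.9942 → z₀ = 0.3700 m
V₃ = V₁ · ln(z₃/z₀)/ln(z₁/z₀) = 18.2 × 6.4279/3.2967 = 35.4858 km/h

35.49 km/h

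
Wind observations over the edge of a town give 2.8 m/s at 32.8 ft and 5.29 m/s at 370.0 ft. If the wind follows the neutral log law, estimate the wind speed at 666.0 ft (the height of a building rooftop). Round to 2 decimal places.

Log law: V ∝ ln(z/z₀). From the pair, with r = V₁/V₂ = 0.52930,
ln z₀ = (ln z₁ − r·ln z₂)/(1 − r) = (3.4904 − 0.52930×5.9135)/0.47070 = 0.7657 → z₀ = 2.150 ft
V₃ = V₁ · ln(z₃/z₀)/ln(z₁/z₀) = 2.8 × 5.7356/2.7247 = 5.8940 m/s

5.89 m/s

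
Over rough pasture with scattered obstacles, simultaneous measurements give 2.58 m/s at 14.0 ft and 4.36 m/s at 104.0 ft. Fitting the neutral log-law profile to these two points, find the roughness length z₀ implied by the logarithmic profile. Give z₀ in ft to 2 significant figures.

z₀ ≈ 0.77 ft

Log law: V(z) ∝ ln(z/z₀). With r = V₁/V₂ = 2.58/4.36 = 0.59174,
r · ln(z₂/z₀) = ln(z₁/z₀) ⇒ ln z₀ = (ln z₁ − r·ln z₂)/(1 − r)
ln z₀ = (2.63906 − 0.59174×4.64439) / 0.40826 = -0.2675
z₀ = exp(-0.2675) = 0.7653 ft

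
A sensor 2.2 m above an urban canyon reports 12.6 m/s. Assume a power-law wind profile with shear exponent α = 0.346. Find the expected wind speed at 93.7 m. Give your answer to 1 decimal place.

46.1 m/s

Power-law profile: V₂ = V₁ · (z₂/z₁)^α
V₂ = 12.6 × (93.7/2.2)^0.346 = 12.6 × (42.5909)^0.346
    = 12.6 × 3.6622 = 46.1439 m/s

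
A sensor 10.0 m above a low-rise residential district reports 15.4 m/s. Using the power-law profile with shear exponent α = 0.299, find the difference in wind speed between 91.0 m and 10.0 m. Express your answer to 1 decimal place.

14.4 m/s

Power law: V₂ = V₁ · (z₂/z₁)^α = 15.4 × (9.1000)^0.299 = 29.8040 m/s
ΔV = 29.8040 − 15.4 = 14.4040 m/s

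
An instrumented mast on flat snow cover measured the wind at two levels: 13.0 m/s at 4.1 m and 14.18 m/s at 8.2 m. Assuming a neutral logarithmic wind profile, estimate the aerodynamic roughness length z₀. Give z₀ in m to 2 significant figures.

z₀ ≈ 0.0020 m

Log law: V(z) ∝ ln(z/z₀). With r = V₁/V₂ = 13.0/14.18 = 0.91678,
r · ln(z₂/z₀) = ln(z₁/z₀) ⇒ ln z₀ = (ln z₁ − r·ln z₂)/(1 − r)
ln z₀ = (1.41099 − 0.91678×2.10413) / 0.08322 = -6.2254
z₀ = exp(-6.2254) = 0.001979 m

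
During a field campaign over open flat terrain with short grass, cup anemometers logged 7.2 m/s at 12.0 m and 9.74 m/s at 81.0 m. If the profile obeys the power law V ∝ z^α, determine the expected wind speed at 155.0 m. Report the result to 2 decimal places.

First find α: α = ln(V₂/V₁)/ln(z₂/z₁) = ln(9.74/7.2)/ln(81.0/12.0) = 0.30216/1.90954 = 0.1582
Extrapolate from 81.0 m to 155.0 m: V₃ = 9.74 × (155.0/81.0)^0.1582 = 9.74 × 1.1081 = 10.7934 m/s

10.79 m/s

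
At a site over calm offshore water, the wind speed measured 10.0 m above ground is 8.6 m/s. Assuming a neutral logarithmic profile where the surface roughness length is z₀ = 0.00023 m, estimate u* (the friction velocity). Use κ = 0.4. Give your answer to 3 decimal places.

u* ≈ 0.322 m/s

Log law: V(z) = (u*/κ) · ln(z/z₀) ⇒ u* = κ · V / ln(z/z₀)
u* = 0.4 × 8.6 / ln(10.0/0.00023) = 0.4 × 8.6 / 10.6800
   = 3.4400 / 10.6800 = 0.3221 m/s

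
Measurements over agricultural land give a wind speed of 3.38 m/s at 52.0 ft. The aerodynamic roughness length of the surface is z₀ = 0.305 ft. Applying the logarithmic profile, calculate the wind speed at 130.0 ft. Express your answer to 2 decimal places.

3.98 m/s

Log law: V(z) ∝ ln(z/z₀), so V₂/V₁ = ln(z₂/z₀) / ln(z₁/z₀).
ln(130.0/0.305) = 6.0550, ln(52.0/0.305) = 5.1387
V₂ = 3.38 × 6.0550/5.1387 = 3.38 × 1.1783 = 3.9827 m/s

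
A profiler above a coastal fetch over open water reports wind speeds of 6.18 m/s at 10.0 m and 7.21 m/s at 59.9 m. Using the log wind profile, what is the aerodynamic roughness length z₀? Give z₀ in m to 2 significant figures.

Log law: V(z) ∝ ln(z/z₀). With r = V₁/V₂ = 6.18/7.21 = 0.85714,
r · ln(z₂/z₀) = ln(z₁/z₀) ⇒ ln z₀ = (ln z₁ − r·ln z₂)/(1 − r)
ln z₀ = (2.30259 − 0.85714×4.09268) / 0.14286 = -8.4380
z₀ = exp(-8.4380) = 0.0002165 m

z₀ ≈ 0.00022 m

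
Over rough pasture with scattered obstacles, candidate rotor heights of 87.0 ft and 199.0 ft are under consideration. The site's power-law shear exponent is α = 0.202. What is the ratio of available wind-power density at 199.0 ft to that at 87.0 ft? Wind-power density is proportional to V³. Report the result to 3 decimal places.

1.651

Speed ratio: V_B/V_A = (z_B/z_A)^α = (199.0/87.0)^0.202 = (2.2874)^0.202 = 1.18191
Power-density ratio: P_B/P_A = (V_B/V_A)³ = (1.18191)³ = 1.65104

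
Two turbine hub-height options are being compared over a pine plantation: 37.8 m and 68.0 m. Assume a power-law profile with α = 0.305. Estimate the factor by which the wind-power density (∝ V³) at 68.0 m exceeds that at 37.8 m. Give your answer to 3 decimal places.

1.711

Speed ratio: V_B/V_A = (z_B/z_A)^α = (68.0/37.8)^0.305 = (1.7989)^0.305 = 1.19614
Power-density ratio: P_B/P_A = (V_B/V_A)³ = (1.19614)³ = 1.71136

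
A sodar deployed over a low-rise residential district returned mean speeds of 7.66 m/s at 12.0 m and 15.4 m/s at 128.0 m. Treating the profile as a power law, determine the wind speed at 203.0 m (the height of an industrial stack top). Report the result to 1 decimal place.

17.6 m/s

First find α: α = ln(V₂/V₁)/ln(z₂/z₁) = ln(15.4/7.66)/ln(128.0/12.0) = 0.69836/2.36712 = 0.2950
Extrapolate from 128.0 m to 203.0 m: V₃ = 15.4 × (203.0/128.0)^0.2950 = 15.4 × 1.1457 = 17.6445 m/s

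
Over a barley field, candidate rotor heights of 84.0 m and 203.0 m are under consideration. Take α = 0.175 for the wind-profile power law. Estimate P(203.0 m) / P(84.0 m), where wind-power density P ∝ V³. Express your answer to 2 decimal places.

1.59

Speed ratio: V_B/V_A = (z_B/z_A)^α = (203.0/84.0)^0.175 = (2.4167)^0.175 = 1.16698
Power-density ratio: P_B/P_A = (V_B/V_A)³ = (1.16698)³ = 1.58924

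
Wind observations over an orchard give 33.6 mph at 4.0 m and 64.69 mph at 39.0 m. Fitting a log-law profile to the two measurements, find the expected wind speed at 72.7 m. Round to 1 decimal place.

Log law: V ∝ ln(z/z₀). From the pair, with r = V₁/V₂ = 0.51940,
ln z₀ = (ln z₁ − r·ln z₂)/(1 − r) = (1.3863 − 0.51940×3.6636)/0.48060 = -1.0748 → z₀ = 0.3414 m
V₃ = V₁ · ln(z₃/z₀)/ln(z₁/z₀) = 33.6 × 5.3612/2.4611 = 73.1924 mph

73.2 mph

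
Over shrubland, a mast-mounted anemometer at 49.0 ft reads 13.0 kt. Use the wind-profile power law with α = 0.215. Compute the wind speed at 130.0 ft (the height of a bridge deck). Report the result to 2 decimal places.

Power-law profile: V₂ = V₁ · (z₂/z₁)^α
V₂ = 13.0 × (130.0/49.0)^0.215 = 13.0 × (2.6531)^0.215
    = 13.0 × 1.2334 = 16.0343 kt

16.03 kt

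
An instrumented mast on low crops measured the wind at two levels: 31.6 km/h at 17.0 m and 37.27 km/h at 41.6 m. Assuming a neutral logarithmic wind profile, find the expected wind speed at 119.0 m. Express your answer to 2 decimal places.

43.93 km/h

Log law: V ∝ ln(z/z₀). From the pair, with r = V₁/V₂ = 0.84787,
ln z₀ = (ln z₁ − r·ln z₂)/(1 − r) = (2.8332 − 0.84787×3.7281)/0.15213 = -2.1542 → z₀ = 0.1160 m
V₃ = V₁ · ln(z₃/z₀)/ln(z₁/z₀) = 31.6 × 6.9333/4.9874 = 43.9293 km/h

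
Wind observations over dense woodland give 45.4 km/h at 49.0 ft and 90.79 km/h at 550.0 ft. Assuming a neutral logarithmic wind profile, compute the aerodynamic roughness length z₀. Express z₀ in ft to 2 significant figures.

Log law: V(z) ∝ ln(z/z₀). With r = V₁/V₂ = 45.4/90.79 = 0.50006,
r · ln(z₂/z₀) = ln(z₁/z₀) ⇒ ln z₀ = (ln z₁ − r·ln z₂)/(1 − r)
ln z₀ = (3.89182 − 0.50006×6.30992) / 0.49994 = 1.4732
z₀ = exp(1.4732) = 4.363 ft

z₀ ≈ 4.4 ft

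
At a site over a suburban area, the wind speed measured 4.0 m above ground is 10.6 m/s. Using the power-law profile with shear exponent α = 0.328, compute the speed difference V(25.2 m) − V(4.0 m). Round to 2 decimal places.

8.79 m/s

Power law: V₂ = V₁ · (z₂/z₁)^α = 10.6 × (6.3000)^0.328 = 19.3861 m/s
ΔV = 19.3861 − 10.6 = 8.7861 m/s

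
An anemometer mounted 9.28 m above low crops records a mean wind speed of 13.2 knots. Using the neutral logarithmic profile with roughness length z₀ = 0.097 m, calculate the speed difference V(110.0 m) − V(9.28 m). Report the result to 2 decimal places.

Log law: V₂ = V₁ · ln(z₂/z₀)/ln(z₁/z₀) = 13.2 × 7.0335/4.5609 = 20.3562 knots
ΔV = 20.3562 − 13.2 = 7.1562 knots

7.16 knots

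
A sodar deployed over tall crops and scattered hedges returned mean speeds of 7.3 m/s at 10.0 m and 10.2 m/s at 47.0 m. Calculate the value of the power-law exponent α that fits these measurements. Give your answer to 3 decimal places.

Power law: V₂/V₁ = (z₂/z₁)^α ⇒ α = ln(V₂/V₁) / ln(z₂/z₁)
α = ln(10.2/7.3) / ln(47.0/10.0) = ln(1.3973) / ln(4.7000)
  = 0.33451 / 1.54756 = 0.21615

α ≈ 0.216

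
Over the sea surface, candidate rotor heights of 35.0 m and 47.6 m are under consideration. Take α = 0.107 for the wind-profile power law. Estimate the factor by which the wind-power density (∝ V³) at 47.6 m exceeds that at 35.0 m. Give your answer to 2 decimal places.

Speed ratio: V_B/V_A = (z_B/z_A)^α = (47.6/35.0)^0.107 = (1.3600)^0.107 = 1.03345
Power-density ratio: P_B/P_A = (V_B/V_A)³ = (1.03345)³ = 1.10374

1.10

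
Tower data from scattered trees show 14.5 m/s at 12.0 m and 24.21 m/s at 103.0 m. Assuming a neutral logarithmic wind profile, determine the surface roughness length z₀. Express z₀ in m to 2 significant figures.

z₀ ≈ 0.48 m

Log law: V(z) ∝ ln(z/z₀). With r = V₁/V₂ = 14.5/24.21 = 0.59893,
r · ln(z₂/z₀) = ln(z₁/z₀) ⇒ ln z₀ = (ln z₁ − r·ln z₂)/(1 − r)
ln z₀ = (2.48491 − 0.59893×4.63473) / 0.40107 = -0.7254
z₀ = exp(-0.7254) = 0.4841 m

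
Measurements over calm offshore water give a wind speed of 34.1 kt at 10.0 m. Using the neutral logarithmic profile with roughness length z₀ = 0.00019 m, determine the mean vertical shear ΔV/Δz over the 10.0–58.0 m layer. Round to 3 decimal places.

0.115 kt/m

Log law: V₂ = V₁ · ln(z₂/z₀)/ln(z₁/z₀) = 34.1 × 12.6289/10.8711 = 39.6140 kt
ΔV/Δz = (39.6140 − 34.1)/(58.0 − 10.0) = 5.5140/48.0000 = 0.11487 kt/m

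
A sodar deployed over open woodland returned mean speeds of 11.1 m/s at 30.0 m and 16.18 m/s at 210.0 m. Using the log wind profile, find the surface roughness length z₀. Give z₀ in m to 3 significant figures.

z₀ ≈ 0.427 m

Log law: V(z) ∝ ln(z/z₀). With r = V₁/V₂ = 11.1/16.18 = 0.68603,
r · ln(z₂/z₀) = ln(z₁/z₀) ⇒ ln z₀ = (ln z₁ − r·ln z₂)/(1 − r)
ln z₀ = (3.40120 − 0.68603×5.34711) / 0.31397 = -0.8507
z₀ = exp(-0.8507) = 0.4271 m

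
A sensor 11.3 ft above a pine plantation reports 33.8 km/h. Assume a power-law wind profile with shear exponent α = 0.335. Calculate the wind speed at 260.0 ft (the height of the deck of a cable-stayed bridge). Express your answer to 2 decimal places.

Power-law profile: V₂ = V₁ · (z₂/z₁)^α
V₂ = 33.8 × (260.0/11.3)^0.335 = 33.8 × (23.0088)^0.335
    = 33.8 × 2.8591 = 96.6388 km/h

96.64 km/h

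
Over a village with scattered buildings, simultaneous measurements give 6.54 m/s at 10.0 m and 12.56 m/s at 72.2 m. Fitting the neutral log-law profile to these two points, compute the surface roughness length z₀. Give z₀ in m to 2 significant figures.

Log law: V(z) ∝ ln(z/z₀). With r = V₁/V₂ = 6.54/12.56 = 0.52070,
r · ln(z₂/z₀) = ln(z₁/z₀) ⇒ ln z₀ = (ln z₁ − r·ln z₂)/(1 − r)
ln z₀ = (2.30259 − 0.52070×4.27944) / 0.47930 = 0.1550
z₀ = exp(0.1550) = 1.168 m

z₀ ≈ 1.2 m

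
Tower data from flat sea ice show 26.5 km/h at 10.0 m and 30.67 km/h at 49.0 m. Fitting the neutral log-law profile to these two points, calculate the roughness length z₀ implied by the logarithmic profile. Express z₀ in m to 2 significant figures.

z₀ ≈ 0.00041 m

Log law: V(z) ∝ ln(z/z₀). With r = V₁/V₂ = 26.5/30.67 = 0.86404,
r · ln(z₂/z₀) = ln(z₁/z₀) ⇒ ln z₀ = (ln z₁ − r·ln z₂)/(1 − r)
ln z₀ = (2.30259 − 0.86404×3.89182) / 0.13596 = -7.7969
z₀ = exp(-7.7969) = 0.0004110 m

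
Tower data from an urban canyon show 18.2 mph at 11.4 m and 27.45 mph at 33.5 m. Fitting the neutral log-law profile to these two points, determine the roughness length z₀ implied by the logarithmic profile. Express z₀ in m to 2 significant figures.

Log law: V(z) ∝ ln(z/z₀). With r = V₁/V₂ = 18.2/27.45 = 0.66302,
r · ln(z₂/z₀) = ln(z₁/z₀) ⇒ ln z₀ = (ln z₁ − r·ln z₂)/(1 − r)
ln z₀ = (2.43361 − 0.66302×3.51155) / 0.33698 = 0.3127
z₀ = exp(0.3127) = 1.367 m

z₀ ≈ 1.4 m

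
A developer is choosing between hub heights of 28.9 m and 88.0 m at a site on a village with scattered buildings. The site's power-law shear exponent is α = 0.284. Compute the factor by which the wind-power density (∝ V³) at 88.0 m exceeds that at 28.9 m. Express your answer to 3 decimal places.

2.582

Speed ratio: V_B/V_A = (z_B/z_A)^α = (88.0/28.9)^0.284 = (3.0450)^0.284 = 1.37195
Power-density ratio: P_B/P_A = (V_B/V_A)³ = (1.37195)³ = 2.58235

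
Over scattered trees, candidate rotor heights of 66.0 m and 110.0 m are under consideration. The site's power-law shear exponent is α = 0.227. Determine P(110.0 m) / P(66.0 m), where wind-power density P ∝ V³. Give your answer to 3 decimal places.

Speed ratio: V_B/V_A = (z_B/z_A)^α = (110.0/66.0)^0.227 = (1.6667)^0.227 = 1.12295
Power-density ratio: P_B/P_A = (V_B/V_A)³ = (1.12295)³ = 1.41605

1.416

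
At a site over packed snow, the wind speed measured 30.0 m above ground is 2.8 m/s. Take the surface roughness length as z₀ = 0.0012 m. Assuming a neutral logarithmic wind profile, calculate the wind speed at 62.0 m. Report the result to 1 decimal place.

3.0 m/s

Log law: V(z) ∝ ln(z/z₀), so V₂/V₁ = ln(z₂/z₀) / ln(z₁/z₀).
ln(62.0/0.0012) = 10.8526, ln(30.0/0.0012) = 10.1266
V₂ = 2.8 × 10.8526/10.1266 = 2.8 × 1.0717 = 3.0007 m/s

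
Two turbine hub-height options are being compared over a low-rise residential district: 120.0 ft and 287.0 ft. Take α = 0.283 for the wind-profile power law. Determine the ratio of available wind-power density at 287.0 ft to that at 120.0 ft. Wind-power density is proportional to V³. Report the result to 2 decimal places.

2.10

Speed ratio: V_B/V_A = (z_B/z_A)^α = (287.0/120.0)^0.283 = (2.3917)^0.283 = 1.27989
Power-density ratio: P_B/P_A = (V_B/V_A)³ = (1.27989)³ = 2.09661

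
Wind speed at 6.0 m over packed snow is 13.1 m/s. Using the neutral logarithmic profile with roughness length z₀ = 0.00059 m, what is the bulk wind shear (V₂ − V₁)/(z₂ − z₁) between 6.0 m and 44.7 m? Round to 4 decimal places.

0.0737 m/s/m

Log law: V₂ = V₁ · ln(z₂/z₀)/ln(z₁/z₀) = 13.1 × 11.2354/9.2271 = 15.9511 m/s
ΔV/Δz = (15.9511 − 13.1)/(44.7 − 6.0) = 2.8511/38.7000 = 0.07367 m/s/m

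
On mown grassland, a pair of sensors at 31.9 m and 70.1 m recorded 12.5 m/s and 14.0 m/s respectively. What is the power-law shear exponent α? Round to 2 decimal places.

α ≈ 0.14

Power law: V₂/V₁ = (z₂/z₁)^α ⇒ α = ln(V₂/V₁) / ln(z₂/z₁)
α = ln(14.0/12.5) / ln(70.1/31.9) = ln(1.1200) / ln(2.1975)
  = 0.11333 / 0.78732 = 0.14394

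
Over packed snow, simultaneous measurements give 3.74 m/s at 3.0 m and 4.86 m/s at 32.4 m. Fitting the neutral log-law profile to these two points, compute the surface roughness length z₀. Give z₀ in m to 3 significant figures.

z₀ ≈ 0.00106 m

Log law: V(z) ∝ ln(z/z₀). With r = V₁/V₂ = 3.74/4.86 = 0.76955,
r · ln(z₂/z₀) = ln(z₁/z₀) ⇒ ln z₀ = (ln z₁ − r·ln z₂)/(1 − r)
ln z₀ = (1.09861 − 0.76955×3.47816) / 0.23045 = -6.8474
z₀ = exp(-6.8474) = 0.001062 m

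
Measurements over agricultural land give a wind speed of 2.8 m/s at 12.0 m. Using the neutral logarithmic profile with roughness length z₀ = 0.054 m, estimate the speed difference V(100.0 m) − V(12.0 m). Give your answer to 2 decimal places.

1.10 m/s

Log law: V₂ = V₁ · ln(z₂/z₀)/ln(z₁/z₀) = 2.8 × 7.5239/5.4037 = 3.8986 m/s
ΔV = 3.8986 − 2.8 = 1.0986 m/s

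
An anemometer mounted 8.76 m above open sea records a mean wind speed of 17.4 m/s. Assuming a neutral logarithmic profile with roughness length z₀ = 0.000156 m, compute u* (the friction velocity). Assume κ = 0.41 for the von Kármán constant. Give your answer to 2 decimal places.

u* ≈ 0.65 m/s

Log law: V(z) = (u*/κ) · ln(z/z₀) ⇒ u* = κ · V / ln(z/z₀)
u* = 0.41 × 17.4 / ln(8.76/0.000156) = 0.41 × 17.4 / 10.9359
   = 7.1340 / 10.9359 = 0.6523 m/s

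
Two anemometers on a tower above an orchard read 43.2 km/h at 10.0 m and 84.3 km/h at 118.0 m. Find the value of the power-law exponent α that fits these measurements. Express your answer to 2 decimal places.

Power law: V₂/V₁ = (z₂/z₁)^α ⇒ α = ln(V₂/V₁) / ln(z₂/z₁)
α = ln(84.3/43.2) / ln(118.0/10.0) = ln(1.9514) / ln(11.8000)
  = 0.66854 / 2.46810 = 0.27087

α ≈ 0.27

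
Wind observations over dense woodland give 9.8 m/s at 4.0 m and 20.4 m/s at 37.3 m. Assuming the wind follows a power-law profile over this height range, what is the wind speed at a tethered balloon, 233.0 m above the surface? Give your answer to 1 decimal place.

37.2 m/s

First find α: α = ln(V₂/V₁)/ln(z₂/z₁) = ln(20.4/9.8)/ln(37.3/4.0) = 0.73315/2.23270 = 0.3284
Extrapolate from 37.3 m to 233.0 m: V₃ = 20.4 × (233.0/37.3)^0.3284 = 20.4 × 1.8250 = 37.2304 m/s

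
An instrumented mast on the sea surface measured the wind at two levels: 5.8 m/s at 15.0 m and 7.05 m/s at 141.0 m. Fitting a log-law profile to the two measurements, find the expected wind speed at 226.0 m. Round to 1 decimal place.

7.3 m/s

Log law: V ∝ ln(z/z₀). From the pair, with r = V₁/V₂ = 0.82270,
ln z₀ = (ln z₁ − r·ln z₂)/(1 − r) = (2.7081 − 0.82270×4.9488)/0.17730 = -7.6888 → z₀ = 0.0004579 m
V₃ = V₁ · ln(z₃/z₀)/ln(z₁/z₀) = 5.8 × 13.1094/10.3969 = 7.3132 m/s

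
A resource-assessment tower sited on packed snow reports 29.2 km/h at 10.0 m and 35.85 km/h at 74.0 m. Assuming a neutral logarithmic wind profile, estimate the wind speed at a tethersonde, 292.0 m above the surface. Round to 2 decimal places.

Log law: V ∝ ln(z/z₀). From the pair, with r = V₁/V₂ = 0.81450,
ln z₀ = (ln z₁ − r·ln z₂)/(1 − r) = (2.3026 − 0.81450×4.3041)/0.18550 = -6.4859 → z₀ = 0.001525 m
V₃ = V₁ · ln(z₃/z₀)/ln(z₁/z₀) = 29.2 × 12.1626/8.7885 = 40.4108 km/h

40.41 km/h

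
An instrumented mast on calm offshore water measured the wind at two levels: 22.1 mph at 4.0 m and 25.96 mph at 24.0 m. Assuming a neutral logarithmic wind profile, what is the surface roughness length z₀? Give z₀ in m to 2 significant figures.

Log law: V(z) ∝ ln(z/z₀). With r = V₁/V₂ = 22.1/25.96 = 0.85131,
r · ln(z₂/z₀) = ln(z₁/z₀) ⇒ ln z₀ = (ln z₁ − r·ln z₂)/(1 − r)
ln z₀ = (1.38629 − 0.85131×3.17805) / 0.14869 = -8.8722
z₀ = exp(-8.8722) = 0.0001402 m

z₀ ≈ 0.00014 m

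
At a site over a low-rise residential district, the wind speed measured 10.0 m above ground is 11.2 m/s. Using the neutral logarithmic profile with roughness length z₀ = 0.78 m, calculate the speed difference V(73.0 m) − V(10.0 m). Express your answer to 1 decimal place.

Log law: V₂ = V₁ · ln(z₂/z₀)/ln(z₁/z₀) = 11.2 × 4.5389/2.5510 = 19.9275 m/s
ΔV = 19.9275 − 11.2 = 8.7275 m/s

8.7 m/s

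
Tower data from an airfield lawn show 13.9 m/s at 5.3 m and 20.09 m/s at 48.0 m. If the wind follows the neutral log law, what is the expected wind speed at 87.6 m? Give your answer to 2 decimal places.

21.78 m/s

Log law: V ∝ ln(z/z₀). From the pair, with r = V₁/V₂ = 0.69189,
ln z₀ = (ln z₁ − r·ln z₂)/(1 − r) = (1.6677 − 0.69189×3.8712)/0.30811 = -3.2804 → z₀ = 0.03761 m
V₃ = V₁ · ln(z₃/z₀)/ln(z₁/z₀) = 13.9 × 7.7531/4.9481 = 21.7799 m/s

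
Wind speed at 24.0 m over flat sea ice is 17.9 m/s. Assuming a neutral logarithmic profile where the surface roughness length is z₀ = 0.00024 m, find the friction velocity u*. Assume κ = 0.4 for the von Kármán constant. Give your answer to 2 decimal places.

Log law: V(z) = (u*/κ) · ln(z/z₀) ⇒ u* = κ · V / ln(z/z₀)
u* = 0.4 × 17.9 / ln(24.0/0.00024) = 0.4 × 17.9 / 11.5129
   = 7.1600 / 11.5129 = 0.6219 m/s

u* ≈ 0.62 m/s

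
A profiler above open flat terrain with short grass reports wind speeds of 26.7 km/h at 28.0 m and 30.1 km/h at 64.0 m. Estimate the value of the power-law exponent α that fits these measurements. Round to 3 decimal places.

Power law: V₂/V₁ = (z₂/z₁)^α ⇒ α = ln(V₂/V₁) / ln(z₂/z₁)
α = ln(30.1/26.7) / ln(64.0/28.0) = ln(1.1273) / ln(2.2857)
  = 0.11986 / 0.82668 = 0.14499

α ≈ 0.145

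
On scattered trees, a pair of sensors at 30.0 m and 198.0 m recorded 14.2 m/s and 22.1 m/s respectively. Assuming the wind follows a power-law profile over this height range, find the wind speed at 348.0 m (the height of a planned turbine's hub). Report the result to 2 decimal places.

First find α: α = ln(V₂/V₁)/ln(z₂/z₁) = ln(22.1/14.2)/ln(198.0/30.0) = 0.44234/1.88707 = 0.2344
Extrapolate from 198.0 m to 348.0 m: V₃ = 22.1 × (348.0/198.0)^0.2344 = 22.1 × 1.1413 = 25.2232 m/s

25.22 m/s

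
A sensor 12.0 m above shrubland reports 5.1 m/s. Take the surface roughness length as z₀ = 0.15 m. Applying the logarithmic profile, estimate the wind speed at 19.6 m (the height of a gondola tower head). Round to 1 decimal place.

Log law: V(z) ∝ ln(z/z₀), so V₂/V₁ = ln(z₂/z₀) / ln(z₁/z₀).
ln(19.6/0.15) = 4.8726, ln(12.0/0.15) = 4.3820
V₂ = 5.1 × 4.8726/4.3820 = 5.1 × 1.1120 = 5.6710 m/s

5.7 m/s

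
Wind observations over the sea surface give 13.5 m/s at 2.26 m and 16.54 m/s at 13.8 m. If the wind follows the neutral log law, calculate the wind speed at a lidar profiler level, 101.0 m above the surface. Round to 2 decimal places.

19.88 m/s

Log law: V ∝ ln(z/z₀). From the pair, with r = V₁/V₂ = 0.81620,
ln z₀ = (ln z₁ − r·ln z₂)/(1 − r) = (0.8154 − 0.81620×2.6247)/0.18380 = -7.2194 → z₀ = 0.0007323 m
V₃ = V₁ · ln(z₃/z₀)/ln(z₁/z₀) = 13.5 × 11.8345/8.0347 = 19.8844 m/s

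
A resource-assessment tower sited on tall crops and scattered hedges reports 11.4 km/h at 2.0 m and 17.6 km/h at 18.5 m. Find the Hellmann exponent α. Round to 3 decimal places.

α ≈ 0.195

Power law: V₂/V₁ = (z₂/z₁)^α ⇒ α = ln(V₂/V₁) / ln(z₂/z₁)
α = ln(17.6/11.4) / ln(18.5/2.0) = ln(1.5439) / ln(9.2500)
  = 0.43429 / 2.22462 = 0.19522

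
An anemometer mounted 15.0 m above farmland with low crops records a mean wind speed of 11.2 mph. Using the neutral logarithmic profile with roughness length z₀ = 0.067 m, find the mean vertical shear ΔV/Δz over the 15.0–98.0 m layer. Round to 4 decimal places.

Log law: V₂ = V₁ · ln(z₂/z₀)/ln(z₁/z₀) = 11.2 × 7.2880/5.4111 = 15.0849 mph
ΔV/Δz = (15.0849 − 11.2)/(98.0 − 15.0) = 3.8849/83.0000 = 0.04681 mph/m

0.0468 mph/m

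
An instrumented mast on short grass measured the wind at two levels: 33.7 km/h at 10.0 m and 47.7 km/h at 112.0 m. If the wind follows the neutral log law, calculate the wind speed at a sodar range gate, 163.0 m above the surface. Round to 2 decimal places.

49.87 km/h

Log law: V ∝ ln(z/z₀). From the pair, with r = V₁/V₂ = 0.70650,
ln z₀ = (ln z₁ − r·ln z₂)/(1 − r) = (2.3026 − 0.70650×4.7185)/0.29350 = -3.5129 → z₀ = 0.02981 m
V₃ = V₁ · ln(z₃/z₀)/ln(z₁/z₀) = 33.7 × 8.6066/5.8154 = 49.8745 km/h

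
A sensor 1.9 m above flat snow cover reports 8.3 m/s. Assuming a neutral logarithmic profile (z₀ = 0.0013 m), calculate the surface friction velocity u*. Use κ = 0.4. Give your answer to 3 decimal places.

Log law: V(z) = (u*/κ) · ln(z/z₀) ⇒ u* = κ · V / ln(z/z₀)
u* = 0.4 × 8.3 / ln(1.9/0.0013) = 0.4 × 8.3 / 7.2872
   = 3.3200 / 7.2872 = 0.4556 m/s

u* ≈ 0.456 m/s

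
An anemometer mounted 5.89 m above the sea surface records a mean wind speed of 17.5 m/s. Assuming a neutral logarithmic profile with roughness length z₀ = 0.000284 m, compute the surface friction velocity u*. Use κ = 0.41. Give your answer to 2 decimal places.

u* ≈ 0.72 m/s

Log law: V(z) = (u*/κ) · ln(z/z₀) ⇒ u* = κ · V / ln(z/z₀)
u* = 0.41 × 17.5 / ln(5.89/0.000284) = 0.41 × 17.5 / 9.9398
   = 7.1750 / 9.9398 = 0.7218 m/s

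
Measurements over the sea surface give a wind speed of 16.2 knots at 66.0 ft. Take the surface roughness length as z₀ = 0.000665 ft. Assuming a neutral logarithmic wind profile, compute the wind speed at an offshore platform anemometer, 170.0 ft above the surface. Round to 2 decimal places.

17.53 knots

Log law: V(z) ∝ ln(z/z₀), so V₂/V₁ = ln(z₂/z₀) / ln(z₁/z₀).
ln(170.0/0.000665) = 12.4515, ln(66.0/0.000665) = 11.5054
V₂ = 16.2 × 12.4515/11.5054 = 16.2 × 1.0822 = 17.5322 knots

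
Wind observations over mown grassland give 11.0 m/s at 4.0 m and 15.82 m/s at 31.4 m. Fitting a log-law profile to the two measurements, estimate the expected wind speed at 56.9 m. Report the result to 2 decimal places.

17.21 m/s

Log law: V ∝ ln(z/z₀). From the pair, with r = V₁/V₂ = 0.69532,
ln z₀ = (ln z₁ − r·ln z₂)/(1 − r) = (1.3863 − 0.69532×3.4468)/0.30468 = -3.3161 → z₀ = 0.03629 m
V₃ = V₁ · ln(z₃/z₀)/ln(z₁/z₀) = 11.0 × 7.3574/4.7024 = 17.2106 m/s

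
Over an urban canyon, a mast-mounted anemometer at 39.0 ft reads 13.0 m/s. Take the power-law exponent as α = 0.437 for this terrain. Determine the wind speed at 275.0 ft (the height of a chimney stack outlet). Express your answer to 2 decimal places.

Power-law profile: V₂ = V₁ · (z₂/z₁)^α
V₂ = 13.0 × (275.0/39.0)^0.437 = 13.0 × (7.0513)^0.437
    = 13.0 × 2.3480 = 30.5237 m/s

30.52 m/s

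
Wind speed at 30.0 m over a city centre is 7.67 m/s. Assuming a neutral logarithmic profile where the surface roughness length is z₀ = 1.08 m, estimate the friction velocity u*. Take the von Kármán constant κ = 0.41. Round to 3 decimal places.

Log law: V(z) = (u*/κ) · ln(z/z₀) ⇒ u* = κ · V / ln(z/z₀)
u* = 0.41 × 7.67 / ln(30.0/1.08) = 0.41 × 7.67 / 3.3242
   = 3.1447 / 3.3242 = 0.9460 m/s

u* ≈ 0.946 m/s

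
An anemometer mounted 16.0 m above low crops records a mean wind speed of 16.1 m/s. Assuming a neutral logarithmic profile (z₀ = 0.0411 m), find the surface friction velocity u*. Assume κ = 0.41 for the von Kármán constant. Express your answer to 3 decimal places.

u* ≈ 1.107 m/s

Log law: V(z) = (u*/κ) · ln(z/z₀) ⇒ u* = κ · V / ln(z/z₀)
u* = 0.41 × 16.1 / ln(16.0/0.0411) = 0.41 × 16.1 / 5.9643
   = 6.6010 / 5.9643 = 1.1067 m/s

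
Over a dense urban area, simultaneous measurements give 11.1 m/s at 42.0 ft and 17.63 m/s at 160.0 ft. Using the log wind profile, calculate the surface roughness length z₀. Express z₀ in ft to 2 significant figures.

z₀ ≈ 4.3 ft

Log law: V(z) ∝ ln(z/z₀). With r = V₁/V₂ = 11.1/17.63 = 0.62961,
r · ln(z₂/z₀) = ln(z₁/z₀) ⇒ ln z₀ = (ln z₁ − r·ln z₂)/(1 − r)
ln z₀ = (3.73767 − 0.62961×5.07517) / 0.37039 = 1.4641
z₀ = exp(1.4641) = 4.324 ft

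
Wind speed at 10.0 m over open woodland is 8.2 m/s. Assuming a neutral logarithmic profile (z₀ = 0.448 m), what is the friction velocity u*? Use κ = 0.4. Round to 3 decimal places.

Log law: V(z) = (u*/κ) · ln(z/z₀) ⇒ u* = κ · V / ln(z/z₀)
u* = 0.4 × 8.2 / ln(10.0/0.448) = 0.4 × 8.2 / 3.1055
   = 3.2800 / 3.1055 = 1.0562 m/s

u* ≈ 1.056 m/s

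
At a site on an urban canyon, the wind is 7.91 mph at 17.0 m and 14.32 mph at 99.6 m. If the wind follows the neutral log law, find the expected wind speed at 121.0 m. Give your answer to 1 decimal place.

15.0 mph

Log law: V ∝ ln(z/z₀). From the pair, with r = V₁/V₂ = 0.55237,
ln z₀ = (ln z₁ − r·ln z₂)/(1 − r) = (2.8332 − 0.55237×4.6012)/0.44763 = 0.6515 → z₀ = 1.919 m
V₃ = V₁ · ln(z₃/z₀)/ln(z₁/z₀) = 7.91 × 4.1442/2.1817 = 15.0257 mph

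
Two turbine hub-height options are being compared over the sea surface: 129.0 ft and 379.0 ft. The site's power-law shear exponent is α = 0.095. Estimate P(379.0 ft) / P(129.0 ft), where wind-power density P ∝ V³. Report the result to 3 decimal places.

1.360

Speed ratio: V_B/V_A = (z_B/z_A)^α = (379.0/129.0)^0.095 = (2.9380)^0.095 = 1.10781
Power-density ratio: P_B/P_A = (V_B/V_A)³ = (1.10781)³ = 1.35955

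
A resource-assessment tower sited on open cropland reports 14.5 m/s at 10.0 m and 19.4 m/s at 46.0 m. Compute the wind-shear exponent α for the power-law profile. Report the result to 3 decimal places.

α ≈ 0.191

Power law: V₂/V₁ = (z₂/z₁)^α ⇒ α = ln(V₂/V₁) / ln(z₂/z₁)
α = ln(19.4/14.5) / ln(46.0/10.0) = ln(1.3379) / ln(4.6000)
  = 0.29112 / 1.52606 = 0.19077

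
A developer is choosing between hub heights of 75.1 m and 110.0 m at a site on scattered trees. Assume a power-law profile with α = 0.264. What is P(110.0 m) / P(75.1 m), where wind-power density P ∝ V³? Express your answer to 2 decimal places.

1.35

Speed ratio: V_B/V_A = (z_B/z_A)^α = (110.0/75.1)^0.264 = (1.4647)^0.264 = 1.10601
Power-density ratio: P_B/P_A = (V_B/V_A)³ = (1.10601)³ = 1.35293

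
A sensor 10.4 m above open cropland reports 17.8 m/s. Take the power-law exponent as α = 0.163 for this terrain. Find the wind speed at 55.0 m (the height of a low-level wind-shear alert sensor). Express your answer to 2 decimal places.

23.35 m/s

Power-law profile: V₂ = V₁ · (z₂/z₁)^α
V₂ = 17.8 × (55.0/10.4)^0.163 = 17.8 × (5.2885)^0.163
    = 17.8 × 1.3119 = 23.3519 m/s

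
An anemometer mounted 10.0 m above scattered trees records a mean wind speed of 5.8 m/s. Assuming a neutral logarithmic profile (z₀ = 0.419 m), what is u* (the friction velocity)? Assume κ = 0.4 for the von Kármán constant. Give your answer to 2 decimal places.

u* ≈ 0.73 m/s

Log law: V(z) = (u*/κ) · ln(z/z₀) ⇒ u* = κ · V / ln(z/z₀)
u* = 0.4 × 5.8 / ln(10.0/0.419) = 0.4 × 5.8 / 3.1725
   = 2.3200 / 3.1725 = 0.7313 m/s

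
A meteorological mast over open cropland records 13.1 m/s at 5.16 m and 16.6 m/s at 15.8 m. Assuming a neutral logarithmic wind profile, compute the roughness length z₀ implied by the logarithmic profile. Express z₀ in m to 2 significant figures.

Log law: V(z) ∝ ln(z/z₀). With r = V₁/V₂ = 13.1/16.6 = 0.78916,
r · ln(z₂/z₀) = ln(z₁/z₀) ⇒ ln z₀ = (ln z₁ − r·ln z₂)/(1 − r)
ln z₀ = (1.64094 − 0.78916×2.76001) / 0.21084 = -2.5476
z₀ = exp(-2.5476) = 0.07827 m

z₀ ≈ 0.078 m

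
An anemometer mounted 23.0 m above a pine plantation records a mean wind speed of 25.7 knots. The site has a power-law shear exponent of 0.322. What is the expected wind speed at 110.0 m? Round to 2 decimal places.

42.54 knots

Power-law profile: V₂ = V₁ · (z₂/z₁)^α
V₂ = 25.7 × (110.0/23.0)^0.322 = 25.7 × (4.7826)^0.322
    = 25.7 × 1.6552 = 42.5388 knots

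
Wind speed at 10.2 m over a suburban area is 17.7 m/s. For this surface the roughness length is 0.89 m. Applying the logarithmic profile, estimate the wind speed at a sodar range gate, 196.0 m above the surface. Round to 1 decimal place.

39.2 m/s

Log law: V(z) ∝ ln(z/z₀), so V₂/V₁ = ln(z₂/z₀) / ln(z₁/z₀).
ln(196.0/0.89) = 5.3946, ln(10.2/0.89) = 2.4389
V₂ = 17.7 × 5.3946/2.4389 = 17.7 × 2.2119 = 39.1506 m/s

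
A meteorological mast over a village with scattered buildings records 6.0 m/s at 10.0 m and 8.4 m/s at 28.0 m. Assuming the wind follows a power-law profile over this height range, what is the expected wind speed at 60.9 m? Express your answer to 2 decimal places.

10.83 m/s

First find α: α = ln(V₂/V₁)/ln(z₂/z₁) = ln(8.4/6.0)/ln(28.0/10.0) = 0.33647/1.02962 = 0.3268
Extrapolate from 28.0 m to 60.9 m: V₃ = 8.4 × (60.9/28.0)^0.3268 = 8.4 × 1.2891 = 10.8283 m/s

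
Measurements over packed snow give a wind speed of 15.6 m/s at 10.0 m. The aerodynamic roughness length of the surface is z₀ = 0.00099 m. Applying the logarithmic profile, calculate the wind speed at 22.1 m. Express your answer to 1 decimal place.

Log law: V(z) ∝ ln(z/z₀), so V₂/V₁ = ln(z₂/z₀) / ln(z₁/z₀).
ln(22.1/0.00099) = 10.0134, ln(10.0/0.00099) = 9.2204
V₂ = 15.6 × 10.0134/9.2204 = 15.6 × 1.0860 = 16.9417 m/s

16.9 m/s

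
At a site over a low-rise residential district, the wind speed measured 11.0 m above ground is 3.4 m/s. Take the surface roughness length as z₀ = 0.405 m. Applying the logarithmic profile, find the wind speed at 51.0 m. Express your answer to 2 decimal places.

Log law: V(z) ∝ ln(z/z₀), so V₂/V₁ = ln(z₂/z₀) / ln(z₁/z₀).
ln(51.0/0.405) = 4.8357, ln(11.0/0.405) = 3.3018
V₂ = 3.4 × 4.8357/3.3018 = 3.4 × 1.4646 = 4.9796 m/s

4.98 m/s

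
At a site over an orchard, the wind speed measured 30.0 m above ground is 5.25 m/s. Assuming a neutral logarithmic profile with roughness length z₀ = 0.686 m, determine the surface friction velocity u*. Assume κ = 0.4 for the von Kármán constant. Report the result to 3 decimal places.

Log law: V(z) = (u*/κ) · ln(z/z₀) ⇒ u* = κ · V / ln(z/z₀)
u* = 0.4 × 5.25 / ln(30.0/0.686) = 0.4 × 5.25 / 3.7781
   = 2.1000 / 3.7781 = 0.5558 m/s

u* ≈ 0.556 m/s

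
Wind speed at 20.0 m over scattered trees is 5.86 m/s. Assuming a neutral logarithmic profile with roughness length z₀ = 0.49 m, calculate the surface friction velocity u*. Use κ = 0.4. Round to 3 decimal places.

Log law: V(z) = (u*/κ) · ln(z/z₀) ⇒ u* = κ · V / ln(z/z₀)
u* = 0.4 × 5.86 / ln(20.0/0.49) = 0.4 × 5.86 / 3.7091
   = 2.3440 / 3.7091 = 0.6320 m/s

u* ≈ 0.632 m/s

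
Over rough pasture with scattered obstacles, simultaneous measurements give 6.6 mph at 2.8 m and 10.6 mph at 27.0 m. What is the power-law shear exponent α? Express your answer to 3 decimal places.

Power law: V₂/V₁ = (z₂/z₁)^α ⇒ α = ln(V₂/V₁) / ln(z₂/z₁)
α = ln(10.6/6.6) / ln(27.0/2.8) = ln(1.6061) / ln(9.6429)
  = 0.47378 / 2.26622 = 0.20906

α ≈ 0.209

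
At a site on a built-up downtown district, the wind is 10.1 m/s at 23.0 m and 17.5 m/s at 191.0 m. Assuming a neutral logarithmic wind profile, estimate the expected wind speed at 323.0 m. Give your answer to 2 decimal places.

Log law: V ∝ ln(z/z₀). From the pair, with r = V₁/V₂ = 0.57714,
ln z₀ = (ln z₁ − r·ln z₂)/(1 − r) = (3.1355 − 0.57714×5.2523)/0.42286 = 0.2464 → z₀ = 1.279 m
V₃ = V₁ · ln(z₃/z₀)/ln(z₁/z₀) = 10.1 × 5.5313/2.8891 = 19.3367 m/s

19.34 m/s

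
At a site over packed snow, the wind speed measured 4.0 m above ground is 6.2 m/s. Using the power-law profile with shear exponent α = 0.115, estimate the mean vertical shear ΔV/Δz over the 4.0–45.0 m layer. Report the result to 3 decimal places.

0.049 m/s/m

Power law: V₂ = V₁ · (z₂/z₁)^α = 6.2 × (11.2500)^0.115 = 8.1898 m/s
ΔV/Δz = (8.1898 − 6.2)/(45.0 − 4.0) = 1.9898/41.0000 = 0.04853 m/s/m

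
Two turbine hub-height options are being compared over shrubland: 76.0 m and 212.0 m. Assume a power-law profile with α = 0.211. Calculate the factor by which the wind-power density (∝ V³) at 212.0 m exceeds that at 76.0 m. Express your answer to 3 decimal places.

1.914

Speed ratio: V_B/V_A = (z_B/z_A)^α = (212.0/76.0)^0.211 = (2.7895)^0.211 = 1.24167
Power-density ratio: P_B/P_A = (V_B/V_A)³ = (1.24167)³ = 1.91432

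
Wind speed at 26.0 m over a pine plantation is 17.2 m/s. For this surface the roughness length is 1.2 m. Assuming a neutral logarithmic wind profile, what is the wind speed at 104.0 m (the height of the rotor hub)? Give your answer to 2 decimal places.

24.95 m/s

Log law: V(z) ∝ ln(z/z₀), so V₂/V₁ = ln(z₂/z₀) / ln(z₁/z₀).
ln(104.0/1.2) = 4.4621, ln(26.0/1.2) = 3.0758
V₂ = 17.2 × 4.4621/3.0758 = 17.2 × 1.4507 = 24.9523 m/s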